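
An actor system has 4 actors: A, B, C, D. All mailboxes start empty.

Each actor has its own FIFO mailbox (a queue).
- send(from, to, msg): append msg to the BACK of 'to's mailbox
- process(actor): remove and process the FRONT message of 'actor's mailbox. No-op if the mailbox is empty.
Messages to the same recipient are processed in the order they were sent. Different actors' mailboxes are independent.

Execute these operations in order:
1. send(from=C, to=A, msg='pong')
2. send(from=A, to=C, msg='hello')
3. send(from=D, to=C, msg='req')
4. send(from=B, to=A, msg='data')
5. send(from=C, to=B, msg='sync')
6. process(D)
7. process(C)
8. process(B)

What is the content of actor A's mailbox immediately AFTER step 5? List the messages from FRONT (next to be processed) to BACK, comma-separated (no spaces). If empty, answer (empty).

After 1 (send(from=C, to=A, msg='pong')): A:[pong] B:[] C:[] D:[]
After 2 (send(from=A, to=C, msg='hello')): A:[pong] B:[] C:[hello] D:[]
After 3 (send(from=D, to=C, msg='req')): A:[pong] B:[] C:[hello,req] D:[]
After 4 (send(from=B, to=A, msg='data')): A:[pong,data] B:[] C:[hello,req] D:[]
After 5 (send(from=C, to=B, msg='sync')): A:[pong,data] B:[sync] C:[hello,req] D:[]

pong,data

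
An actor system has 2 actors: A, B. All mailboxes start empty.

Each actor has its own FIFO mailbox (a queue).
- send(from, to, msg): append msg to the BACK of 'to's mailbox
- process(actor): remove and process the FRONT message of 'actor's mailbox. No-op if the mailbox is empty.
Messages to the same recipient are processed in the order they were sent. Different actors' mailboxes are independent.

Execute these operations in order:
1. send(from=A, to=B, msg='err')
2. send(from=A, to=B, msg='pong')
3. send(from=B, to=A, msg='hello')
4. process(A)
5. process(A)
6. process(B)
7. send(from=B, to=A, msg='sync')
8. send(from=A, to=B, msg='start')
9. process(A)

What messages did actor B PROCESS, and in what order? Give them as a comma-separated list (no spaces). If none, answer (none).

After 1 (send(from=A, to=B, msg='err')): A:[] B:[err]
After 2 (send(from=A, to=B, msg='pong')): A:[] B:[err,pong]
After 3 (send(from=B, to=A, msg='hello')): A:[hello] B:[err,pong]
After 4 (process(A)): A:[] B:[err,pong]
After 5 (process(A)): A:[] B:[err,pong]
After 6 (process(B)): A:[] B:[pong]
After 7 (send(from=B, to=A, msg='sync')): A:[sync] B:[pong]
After 8 (send(from=A, to=B, msg='start')): A:[sync] B:[pong,start]
After 9 (process(A)): A:[] B:[pong,start]

Answer: err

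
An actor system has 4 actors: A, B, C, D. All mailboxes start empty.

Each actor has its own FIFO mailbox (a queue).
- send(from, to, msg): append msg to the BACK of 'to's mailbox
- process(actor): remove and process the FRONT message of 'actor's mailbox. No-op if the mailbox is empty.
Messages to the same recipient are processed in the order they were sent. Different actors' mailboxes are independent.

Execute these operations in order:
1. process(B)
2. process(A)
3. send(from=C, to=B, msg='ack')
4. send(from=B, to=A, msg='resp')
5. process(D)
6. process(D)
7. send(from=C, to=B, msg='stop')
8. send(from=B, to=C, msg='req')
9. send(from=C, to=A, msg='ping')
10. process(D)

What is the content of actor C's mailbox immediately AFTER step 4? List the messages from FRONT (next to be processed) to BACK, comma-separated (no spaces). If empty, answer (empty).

After 1 (process(B)): A:[] B:[] C:[] D:[]
After 2 (process(A)): A:[] B:[] C:[] D:[]
After 3 (send(from=C, to=B, msg='ack')): A:[] B:[ack] C:[] D:[]
After 4 (send(from=B, to=A, msg='resp')): A:[resp] B:[ack] C:[] D:[]

(empty)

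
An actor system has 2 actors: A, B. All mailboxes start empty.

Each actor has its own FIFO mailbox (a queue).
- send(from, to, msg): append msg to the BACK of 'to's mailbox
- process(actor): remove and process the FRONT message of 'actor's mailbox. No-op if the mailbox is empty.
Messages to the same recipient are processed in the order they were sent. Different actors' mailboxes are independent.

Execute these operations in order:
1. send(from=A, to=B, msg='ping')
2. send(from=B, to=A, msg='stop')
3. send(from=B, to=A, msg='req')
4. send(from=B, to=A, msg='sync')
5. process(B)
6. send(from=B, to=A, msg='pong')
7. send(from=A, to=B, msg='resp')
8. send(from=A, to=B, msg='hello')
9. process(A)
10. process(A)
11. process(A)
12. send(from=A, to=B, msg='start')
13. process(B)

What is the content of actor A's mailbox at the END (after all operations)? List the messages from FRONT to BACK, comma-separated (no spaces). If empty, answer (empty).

Answer: pong

Derivation:
After 1 (send(from=A, to=B, msg='ping')): A:[] B:[ping]
After 2 (send(from=B, to=A, msg='stop')): A:[stop] B:[ping]
After 3 (send(from=B, to=A, msg='req')): A:[stop,req] B:[ping]
After 4 (send(from=B, to=A, msg='sync')): A:[stop,req,sync] B:[ping]
After 5 (process(B)): A:[stop,req,sync] B:[]
After 6 (send(from=B, to=A, msg='pong')): A:[stop,req,sync,pong] B:[]
After 7 (send(from=A, to=B, msg='resp')): A:[stop,req,sync,pong] B:[resp]
After 8 (send(from=A, to=B, msg='hello')): A:[stop,req,sync,pong] B:[resp,hello]
After 9 (process(A)): A:[req,sync,pong] B:[resp,hello]
After 10 (process(A)): A:[sync,pong] B:[resp,hello]
After 11 (process(A)): A:[pong] B:[resp,hello]
After 12 (send(from=A, to=B, msg='start')): A:[pong] B:[resp,hello,start]
After 13 (process(B)): A:[pong] B:[hello,start]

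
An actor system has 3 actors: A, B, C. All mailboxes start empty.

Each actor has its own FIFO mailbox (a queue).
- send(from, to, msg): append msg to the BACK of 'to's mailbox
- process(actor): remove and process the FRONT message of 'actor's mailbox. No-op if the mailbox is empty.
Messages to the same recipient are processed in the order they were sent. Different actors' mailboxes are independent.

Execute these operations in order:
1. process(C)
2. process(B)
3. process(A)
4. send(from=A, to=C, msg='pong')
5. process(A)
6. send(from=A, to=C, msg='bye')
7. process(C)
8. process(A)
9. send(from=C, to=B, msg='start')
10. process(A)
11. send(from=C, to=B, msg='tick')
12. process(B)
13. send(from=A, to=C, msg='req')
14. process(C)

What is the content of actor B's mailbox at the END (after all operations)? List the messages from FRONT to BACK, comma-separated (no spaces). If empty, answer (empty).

After 1 (process(C)): A:[] B:[] C:[]
After 2 (process(B)): A:[] B:[] C:[]
After 3 (process(A)): A:[] B:[] C:[]
After 4 (send(from=A, to=C, msg='pong')): A:[] B:[] C:[pong]
After 5 (process(A)): A:[] B:[] C:[pong]
After 6 (send(from=A, to=C, msg='bye')): A:[] B:[] C:[pong,bye]
After 7 (process(C)): A:[] B:[] C:[bye]
After 8 (process(A)): A:[] B:[] C:[bye]
After 9 (send(from=C, to=B, msg='start')): A:[] B:[start] C:[bye]
After 10 (process(A)): A:[] B:[start] C:[bye]
After 11 (send(from=C, to=B, msg='tick')): A:[] B:[start,tick] C:[bye]
After 12 (process(B)): A:[] B:[tick] C:[bye]
After 13 (send(from=A, to=C, msg='req')): A:[] B:[tick] C:[bye,req]
After 14 (process(C)): A:[] B:[tick] C:[req]

Answer: tick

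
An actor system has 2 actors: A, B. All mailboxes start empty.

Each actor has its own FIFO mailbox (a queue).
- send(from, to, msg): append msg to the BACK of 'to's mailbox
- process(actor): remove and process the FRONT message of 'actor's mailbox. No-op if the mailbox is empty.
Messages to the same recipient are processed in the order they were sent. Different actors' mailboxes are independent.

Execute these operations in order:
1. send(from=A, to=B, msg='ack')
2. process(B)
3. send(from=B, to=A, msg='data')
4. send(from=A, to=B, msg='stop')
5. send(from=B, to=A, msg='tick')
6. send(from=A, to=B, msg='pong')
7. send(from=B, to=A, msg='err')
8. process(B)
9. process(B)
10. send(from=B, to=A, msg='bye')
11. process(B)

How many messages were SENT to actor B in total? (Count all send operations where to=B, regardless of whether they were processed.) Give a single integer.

Answer: 3

Derivation:
After 1 (send(from=A, to=B, msg='ack')): A:[] B:[ack]
After 2 (process(B)): A:[] B:[]
After 3 (send(from=B, to=A, msg='data')): A:[data] B:[]
After 4 (send(from=A, to=B, msg='stop')): A:[data] B:[stop]
After 5 (send(from=B, to=A, msg='tick')): A:[data,tick] B:[stop]
After 6 (send(from=A, to=B, msg='pong')): A:[data,tick] B:[stop,pong]
After 7 (send(from=B, to=A, msg='err')): A:[data,tick,err] B:[stop,pong]
After 8 (process(B)): A:[data,tick,err] B:[pong]
After 9 (process(B)): A:[data,tick,err] B:[]
After 10 (send(from=B, to=A, msg='bye')): A:[data,tick,err,bye] B:[]
After 11 (process(B)): A:[data,tick,err,bye] B:[]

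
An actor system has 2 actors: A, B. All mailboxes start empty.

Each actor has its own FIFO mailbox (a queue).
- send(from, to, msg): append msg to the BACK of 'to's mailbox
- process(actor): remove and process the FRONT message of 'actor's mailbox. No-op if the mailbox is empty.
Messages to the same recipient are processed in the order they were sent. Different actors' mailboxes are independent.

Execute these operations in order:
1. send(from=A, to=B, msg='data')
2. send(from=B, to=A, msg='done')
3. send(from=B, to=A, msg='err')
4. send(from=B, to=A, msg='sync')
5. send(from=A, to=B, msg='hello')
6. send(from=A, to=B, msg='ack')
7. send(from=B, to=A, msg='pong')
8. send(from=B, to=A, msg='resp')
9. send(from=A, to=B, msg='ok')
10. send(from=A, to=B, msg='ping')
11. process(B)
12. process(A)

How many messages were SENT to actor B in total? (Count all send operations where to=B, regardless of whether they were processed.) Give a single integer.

Answer: 5

Derivation:
After 1 (send(from=A, to=B, msg='data')): A:[] B:[data]
After 2 (send(from=B, to=A, msg='done')): A:[done] B:[data]
After 3 (send(from=B, to=A, msg='err')): A:[done,err] B:[data]
After 4 (send(from=B, to=A, msg='sync')): A:[done,err,sync] B:[data]
After 5 (send(from=A, to=B, msg='hello')): A:[done,err,sync] B:[data,hello]
After 6 (send(from=A, to=B, msg='ack')): A:[done,err,sync] B:[data,hello,ack]
After 7 (send(from=B, to=A, msg='pong')): A:[done,err,sync,pong] B:[data,hello,ack]
After 8 (send(from=B, to=A, msg='resp')): A:[done,err,sync,pong,resp] B:[data,hello,ack]
After 9 (send(from=A, to=B, msg='ok')): A:[done,err,sync,pong,resp] B:[data,hello,ack,ok]
After 10 (send(from=A, to=B, msg='ping')): A:[done,err,sync,pong,resp] B:[data,hello,ack,ok,ping]
After 11 (process(B)): A:[done,err,sync,pong,resp] B:[hello,ack,ok,ping]
After 12 (process(A)): A:[err,sync,pong,resp] B:[hello,ack,ok,ping]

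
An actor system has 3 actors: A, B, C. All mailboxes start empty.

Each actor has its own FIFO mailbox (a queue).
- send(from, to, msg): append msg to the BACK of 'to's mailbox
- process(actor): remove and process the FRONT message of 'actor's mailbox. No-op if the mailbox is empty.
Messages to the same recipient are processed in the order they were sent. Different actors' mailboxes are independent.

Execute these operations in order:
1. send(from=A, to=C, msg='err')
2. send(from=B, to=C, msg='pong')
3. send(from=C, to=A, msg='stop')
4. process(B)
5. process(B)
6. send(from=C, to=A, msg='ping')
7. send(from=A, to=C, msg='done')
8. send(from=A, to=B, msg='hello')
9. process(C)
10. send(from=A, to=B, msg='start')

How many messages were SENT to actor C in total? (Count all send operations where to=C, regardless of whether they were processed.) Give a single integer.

Answer: 3

Derivation:
After 1 (send(from=A, to=C, msg='err')): A:[] B:[] C:[err]
After 2 (send(from=B, to=C, msg='pong')): A:[] B:[] C:[err,pong]
After 3 (send(from=C, to=A, msg='stop')): A:[stop] B:[] C:[err,pong]
After 4 (process(B)): A:[stop] B:[] C:[err,pong]
After 5 (process(B)): A:[stop] B:[] C:[err,pong]
After 6 (send(from=C, to=A, msg='ping')): A:[stop,ping] B:[] C:[err,pong]
After 7 (send(from=A, to=C, msg='done')): A:[stop,ping] B:[] C:[err,pong,done]
After 8 (send(from=A, to=B, msg='hello')): A:[stop,ping] B:[hello] C:[err,pong,done]
After 9 (process(C)): A:[stop,ping] B:[hello] C:[pong,done]
After 10 (send(from=A, to=B, msg='start')): A:[stop,ping] B:[hello,start] C:[pong,done]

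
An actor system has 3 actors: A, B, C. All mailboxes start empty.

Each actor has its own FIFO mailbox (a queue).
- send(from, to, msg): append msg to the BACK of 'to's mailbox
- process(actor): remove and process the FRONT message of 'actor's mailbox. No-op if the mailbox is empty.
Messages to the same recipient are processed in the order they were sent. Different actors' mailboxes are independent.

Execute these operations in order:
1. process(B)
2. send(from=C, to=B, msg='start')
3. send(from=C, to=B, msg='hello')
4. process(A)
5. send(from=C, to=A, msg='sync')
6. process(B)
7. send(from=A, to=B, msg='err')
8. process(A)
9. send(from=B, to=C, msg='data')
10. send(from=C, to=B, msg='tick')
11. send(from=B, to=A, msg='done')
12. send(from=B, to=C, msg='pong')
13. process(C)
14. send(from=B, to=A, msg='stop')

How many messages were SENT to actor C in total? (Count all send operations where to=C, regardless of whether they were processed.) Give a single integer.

Answer: 2

Derivation:
After 1 (process(B)): A:[] B:[] C:[]
After 2 (send(from=C, to=B, msg='start')): A:[] B:[start] C:[]
After 3 (send(from=C, to=B, msg='hello')): A:[] B:[start,hello] C:[]
After 4 (process(A)): A:[] B:[start,hello] C:[]
After 5 (send(from=C, to=A, msg='sync')): A:[sync] B:[start,hello] C:[]
After 6 (process(B)): A:[sync] B:[hello] C:[]
After 7 (send(from=A, to=B, msg='err')): A:[sync] B:[hello,err] C:[]
After 8 (process(A)): A:[] B:[hello,err] C:[]
After 9 (send(from=B, to=C, msg='data')): A:[] B:[hello,err] C:[data]
After 10 (send(from=C, to=B, msg='tick')): A:[] B:[hello,err,tick] C:[data]
After 11 (send(from=B, to=A, msg='done')): A:[done] B:[hello,err,tick] C:[data]
After 12 (send(from=B, to=C, msg='pong')): A:[done] B:[hello,err,tick] C:[data,pong]
After 13 (process(C)): A:[done] B:[hello,err,tick] C:[pong]
After 14 (send(from=B, to=A, msg='stop')): A:[done,stop] B:[hello,err,tick] C:[pong]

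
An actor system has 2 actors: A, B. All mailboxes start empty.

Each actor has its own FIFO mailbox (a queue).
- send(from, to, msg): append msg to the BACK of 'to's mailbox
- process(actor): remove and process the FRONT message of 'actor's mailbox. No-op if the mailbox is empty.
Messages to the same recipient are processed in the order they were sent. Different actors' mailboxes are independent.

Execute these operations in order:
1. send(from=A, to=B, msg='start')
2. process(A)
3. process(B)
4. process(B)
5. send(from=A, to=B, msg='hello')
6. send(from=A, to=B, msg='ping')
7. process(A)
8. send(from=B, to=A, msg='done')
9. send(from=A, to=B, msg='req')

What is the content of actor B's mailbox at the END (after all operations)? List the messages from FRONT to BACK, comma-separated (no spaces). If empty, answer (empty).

After 1 (send(from=A, to=B, msg='start')): A:[] B:[start]
After 2 (process(A)): A:[] B:[start]
After 3 (process(B)): A:[] B:[]
After 4 (process(B)): A:[] B:[]
After 5 (send(from=A, to=B, msg='hello')): A:[] B:[hello]
After 6 (send(from=A, to=B, msg='ping')): A:[] B:[hello,ping]
After 7 (process(A)): A:[] B:[hello,ping]
After 8 (send(from=B, to=A, msg='done')): A:[done] B:[hello,ping]
After 9 (send(from=A, to=B, msg='req')): A:[done] B:[hello,ping,req]

Answer: hello,ping,req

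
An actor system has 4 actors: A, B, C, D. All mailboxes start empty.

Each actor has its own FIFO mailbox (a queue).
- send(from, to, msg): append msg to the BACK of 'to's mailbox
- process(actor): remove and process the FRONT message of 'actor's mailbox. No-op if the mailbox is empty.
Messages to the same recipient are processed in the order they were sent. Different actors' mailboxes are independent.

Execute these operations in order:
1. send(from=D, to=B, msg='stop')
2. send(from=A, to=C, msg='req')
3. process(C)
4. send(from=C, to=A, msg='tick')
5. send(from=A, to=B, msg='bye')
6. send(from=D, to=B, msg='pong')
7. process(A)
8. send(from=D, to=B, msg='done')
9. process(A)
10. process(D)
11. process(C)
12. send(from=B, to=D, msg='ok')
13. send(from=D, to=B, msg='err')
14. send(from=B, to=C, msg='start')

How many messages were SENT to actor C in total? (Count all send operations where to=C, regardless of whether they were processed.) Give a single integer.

Answer: 2

Derivation:
After 1 (send(from=D, to=B, msg='stop')): A:[] B:[stop] C:[] D:[]
After 2 (send(from=A, to=C, msg='req')): A:[] B:[stop] C:[req] D:[]
After 3 (process(C)): A:[] B:[stop] C:[] D:[]
After 4 (send(from=C, to=A, msg='tick')): A:[tick] B:[stop] C:[] D:[]
After 5 (send(from=A, to=B, msg='bye')): A:[tick] B:[stop,bye] C:[] D:[]
After 6 (send(from=D, to=B, msg='pong')): A:[tick] B:[stop,bye,pong] C:[] D:[]
After 7 (process(A)): A:[] B:[stop,bye,pong] C:[] D:[]
After 8 (send(from=D, to=B, msg='done')): A:[] B:[stop,bye,pong,done] C:[] D:[]
After 9 (process(A)): A:[] B:[stop,bye,pong,done] C:[] D:[]
After 10 (process(D)): A:[] B:[stop,bye,pong,done] C:[] D:[]
After 11 (process(C)): A:[] B:[stop,bye,pong,done] C:[] D:[]
After 12 (send(from=B, to=D, msg='ok')): A:[] B:[stop,bye,pong,done] C:[] D:[ok]
After 13 (send(from=D, to=B, msg='err')): A:[] B:[stop,bye,pong,done,err] C:[] D:[ok]
After 14 (send(from=B, to=C, msg='start')): A:[] B:[stop,bye,pong,done,err] C:[start] D:[ok]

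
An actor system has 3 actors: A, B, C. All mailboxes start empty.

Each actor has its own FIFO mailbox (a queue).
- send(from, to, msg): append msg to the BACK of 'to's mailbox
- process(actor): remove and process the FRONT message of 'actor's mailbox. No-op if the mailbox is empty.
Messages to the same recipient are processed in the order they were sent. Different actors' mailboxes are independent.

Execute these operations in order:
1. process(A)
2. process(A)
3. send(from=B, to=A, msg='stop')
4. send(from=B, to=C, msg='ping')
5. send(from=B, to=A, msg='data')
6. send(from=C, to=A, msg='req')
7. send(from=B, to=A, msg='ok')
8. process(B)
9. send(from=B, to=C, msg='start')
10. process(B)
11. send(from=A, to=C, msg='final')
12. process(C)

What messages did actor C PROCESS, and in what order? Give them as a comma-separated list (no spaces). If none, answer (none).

After 1 (process(A)): A:[] B:[] C:[]
After 2 (process(A)): A:[] B:[] C:[]
After 3 (send(from=B, to=A, msg='stop')): A:[stop] B:[] C:[]
After 4 (send(from=B, to=C, msg='ping')): A:[stop] B:[] C:[ping]
After 5 (send(from=B, to=A, msg='data')): A:[stop,data] B:[] C:[ping]
After 6 (send(from=C, to=A, msg='req')): A:[stop,data,req] B:[] C:[ping]
After 7 (send(from=B, to=A, msg='ok')): A:[stop,data,req,ok] B:[] C:[ping]
After 8 (process(B)): A:[stop,data,req,ok] B:[] C:[ping]
After 9 (send(from=B, to=C, msg='start')): A:[stop,data,req,ok] B:[] C:[ping,start]
After 10 (process(B)): A:[stop,data,req,ok] B:[] C:[ping,start]
After 11 (send(from=A, to=C, msg='final')): A:[stop,data,req,ok] B:[] C:[ping,start,final]
After 12 (process(C)): A:[stop,data,req,ok] B:[] C:[start,final]

Answer: ping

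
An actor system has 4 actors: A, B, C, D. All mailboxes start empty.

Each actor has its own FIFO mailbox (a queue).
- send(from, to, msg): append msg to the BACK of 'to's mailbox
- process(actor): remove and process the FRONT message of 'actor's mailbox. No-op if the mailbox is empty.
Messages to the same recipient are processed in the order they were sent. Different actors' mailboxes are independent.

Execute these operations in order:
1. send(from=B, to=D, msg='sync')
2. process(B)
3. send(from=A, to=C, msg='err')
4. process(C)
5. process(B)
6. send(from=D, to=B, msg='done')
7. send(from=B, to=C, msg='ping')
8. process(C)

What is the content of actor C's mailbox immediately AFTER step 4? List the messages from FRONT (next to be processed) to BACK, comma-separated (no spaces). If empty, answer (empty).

After 1 (send(from=B, to=D, msg='sync')): A:[] B:[] C:[] D:[sync]
After 2 (process(B)): A:[] B:[] C:[] D:[sync]
After 3 (send(from=A, to=C, msg='err')): A:[] B:[] C:[err] D:[sync]
After 4 (process(C)): A:[] B:[] C:[] D:[sync]

(empty)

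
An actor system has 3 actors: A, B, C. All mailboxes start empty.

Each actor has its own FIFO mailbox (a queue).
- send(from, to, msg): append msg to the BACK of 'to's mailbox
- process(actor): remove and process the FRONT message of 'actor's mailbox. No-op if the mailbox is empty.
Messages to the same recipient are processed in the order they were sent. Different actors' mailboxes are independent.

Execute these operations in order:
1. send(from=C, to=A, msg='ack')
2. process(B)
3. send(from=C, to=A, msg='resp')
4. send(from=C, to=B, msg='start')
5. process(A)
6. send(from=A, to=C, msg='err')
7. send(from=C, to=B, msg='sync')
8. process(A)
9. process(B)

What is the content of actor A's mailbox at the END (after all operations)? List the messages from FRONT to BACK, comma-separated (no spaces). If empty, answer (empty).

Answer: (empty)

Derivation:
After 1 (send(from=C, to=A, msg='ack')): A:[ack] B:[] C:[]
After 2 (process(B)): A:[ack] B:[] C:[]
After 3 (send(from=C, to=A, msg='resp')): A:[ack,resp] B:[] C:[]
After 4 (send(from=C, to=B, msg='start')): A:[ack,resp] B:[start] C:[]
After 5 (process(A)): A:[resp] B:[start] C:[]
After 6 (send(from=A, to=C, msg='err')): A:[resp] B:[start] C:[err]
After 7 (send(from=C, to=B, msg='sync')): A:[resp] B:[start,sync] C:[err]
After 8 (process(A)): A:[] B:[start,sync] C:[err]
After 9 (process(B)): A:[] B:[sync] C:[err]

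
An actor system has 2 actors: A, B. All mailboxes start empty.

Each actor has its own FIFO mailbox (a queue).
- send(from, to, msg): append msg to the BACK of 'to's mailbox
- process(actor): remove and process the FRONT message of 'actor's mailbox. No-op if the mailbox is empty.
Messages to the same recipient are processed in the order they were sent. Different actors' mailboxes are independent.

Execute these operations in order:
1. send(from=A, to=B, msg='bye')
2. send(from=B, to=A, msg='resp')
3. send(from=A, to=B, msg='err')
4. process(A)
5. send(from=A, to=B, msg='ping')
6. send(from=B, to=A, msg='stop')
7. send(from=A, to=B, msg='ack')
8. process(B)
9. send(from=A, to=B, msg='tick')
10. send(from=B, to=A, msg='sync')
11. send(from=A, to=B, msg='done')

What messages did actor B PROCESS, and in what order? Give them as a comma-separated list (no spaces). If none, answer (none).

Answer: bye

Derivation:
After 1 (send(from=A, to=B, msg='bye')): A:[] B:[bye]
After 2 (send(from=B, to=A, msg='resp')): A:[resp] B:[bye]
After 3 (send(from=A, to=B, msg='err')): A:[resp] B:[bye,err]
After 4 (process(A)): A:[] B:[bye,err]
After 5 (send(from=A, to=B, msg='ping')): A:[] B:[bye,err,ping]
After 6 (send(from=B, to=A, msg='stop')): A:[stop] B:[bye,err,ping]
After 7 (send(from=A, to=B, msg='ack')): A:[stop] B:[bye,err,ping,ack]
After 8 (process(B)): A:[stop] B:[err,ping,ack]
After 9 (send(from=A, to=B, msg='tick')): A:[stop] B:[err,ping,ack,tick]
After 10 (send(from=B, to=A, msg='sync')): A:[stop,sync] B:[err,ping,ack,tick]
After 11 (send(from=A, to=B, msg='done')): A:[stop,sync] B:[err,ping,ack,tick,done]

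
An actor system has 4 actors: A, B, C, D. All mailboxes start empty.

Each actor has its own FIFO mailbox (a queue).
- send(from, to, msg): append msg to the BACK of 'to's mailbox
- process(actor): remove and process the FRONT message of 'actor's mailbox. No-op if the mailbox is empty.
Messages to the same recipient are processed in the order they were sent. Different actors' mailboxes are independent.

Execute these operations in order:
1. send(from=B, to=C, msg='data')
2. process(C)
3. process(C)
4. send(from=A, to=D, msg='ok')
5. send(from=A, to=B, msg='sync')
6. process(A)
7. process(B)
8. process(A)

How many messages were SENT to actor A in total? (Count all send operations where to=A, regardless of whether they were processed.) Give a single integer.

After 1 (send(from=B, to=C, msg='data')): A:[] B:[] C:[data] D:[]
After 2 (process(C)): A:[] B:[] C:[] D:[]
After 3 (process(C)): A:[] B:[] C:[] D:[]
After 4 (send(from=A, to=D, msg='ok')): A:[] B:[] C:[] D:[ok]
After 5 (send(from=A, to=B, msg='sync')): A:[] B:[sync] C:[] D:[ok]
After 6 (process(A)): A:[] B:[sync] C:[] D:[ok]
After 7 (process(B)): A:[] B:[] C:[] D:[ok]
After 8 (process(A)): A:[] B:[] C:[] D:[ok]

Answer: 0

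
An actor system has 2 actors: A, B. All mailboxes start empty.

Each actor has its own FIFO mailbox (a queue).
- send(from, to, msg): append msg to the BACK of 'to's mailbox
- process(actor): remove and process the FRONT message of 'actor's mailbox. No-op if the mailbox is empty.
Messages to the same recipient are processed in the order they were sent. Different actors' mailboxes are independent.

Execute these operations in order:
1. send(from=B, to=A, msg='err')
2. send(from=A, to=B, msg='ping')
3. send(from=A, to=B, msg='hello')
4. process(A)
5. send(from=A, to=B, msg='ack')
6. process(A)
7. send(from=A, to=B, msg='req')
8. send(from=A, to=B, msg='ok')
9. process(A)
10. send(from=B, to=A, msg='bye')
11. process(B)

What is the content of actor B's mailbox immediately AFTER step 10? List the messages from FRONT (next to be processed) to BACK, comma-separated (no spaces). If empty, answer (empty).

After 1 (send(from=B, to=A, msg='err')): A:[err] B:[]
After 2 (send(from=A, to=B, msg='ping')): A:[err] B:[ping]
After 3 (send(from=A, to=B, msg='hello')): A:[err] B:[ping,hello]
After 4 (process(A)): A:[] B:[ping,hello]
After 5 (send(from=A, to=B, msg='ack')): A:[] B:[ping,hello,ack]
After 6 (process(A)): A:[] B:[ping,hello,ack]
After 7 (send(from=A, to=B, msg='req')): A:[] B:[ping,hello,ack,req]
After 8 (send(from=A, to=B, msg='ok')): A:[] B:[ping,hello,ack,req,ok]
After 9 (process(A)): A:[] B:[ping,hello,ack,req,ok]
After 10 (send(from=B, to=A, msg='bye')): A:[bye] B:[ping,hello,ack,req,ok]

ping,hello,ack,req,ok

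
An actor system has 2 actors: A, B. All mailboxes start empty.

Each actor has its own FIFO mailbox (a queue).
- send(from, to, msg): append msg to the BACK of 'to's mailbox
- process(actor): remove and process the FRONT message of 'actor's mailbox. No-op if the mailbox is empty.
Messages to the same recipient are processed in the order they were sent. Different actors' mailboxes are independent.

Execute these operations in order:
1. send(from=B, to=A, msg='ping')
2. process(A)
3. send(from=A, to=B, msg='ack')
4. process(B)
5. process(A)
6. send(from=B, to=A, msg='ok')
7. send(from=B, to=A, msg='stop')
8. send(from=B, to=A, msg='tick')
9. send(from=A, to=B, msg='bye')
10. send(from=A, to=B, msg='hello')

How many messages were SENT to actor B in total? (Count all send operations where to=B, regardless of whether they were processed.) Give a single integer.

After 1 (send(from=B, to=A, msg='ping')): A:[ping] B:[]
After 2 (process(A)): A:[] B:[]
After 3 (send(from=A, to=B, msg='ack')): A:[] B:[ack]
After 4 (process(B)): A:[] B:[]
After 5 (process(A)): A:[] B:[]
After 6 (send(from=B, to=A, msg='ok')): A:[ok] B:[]
After 7 (send(from=B, to=A, msg='stop')): A:[ok,stop] B:[]
After 8 (send(from=B, to=A, msg='tick')): A:[ok,stop,tick] B:[]
After 9 (send(from=A, to=B, msg='bye')): A:[ok,stop,tick] B:[bye]
After 10 (send(from=A, to=B, msg='hello')): A:[ok,stop,tick] B:[bye,hello]

Answer: 3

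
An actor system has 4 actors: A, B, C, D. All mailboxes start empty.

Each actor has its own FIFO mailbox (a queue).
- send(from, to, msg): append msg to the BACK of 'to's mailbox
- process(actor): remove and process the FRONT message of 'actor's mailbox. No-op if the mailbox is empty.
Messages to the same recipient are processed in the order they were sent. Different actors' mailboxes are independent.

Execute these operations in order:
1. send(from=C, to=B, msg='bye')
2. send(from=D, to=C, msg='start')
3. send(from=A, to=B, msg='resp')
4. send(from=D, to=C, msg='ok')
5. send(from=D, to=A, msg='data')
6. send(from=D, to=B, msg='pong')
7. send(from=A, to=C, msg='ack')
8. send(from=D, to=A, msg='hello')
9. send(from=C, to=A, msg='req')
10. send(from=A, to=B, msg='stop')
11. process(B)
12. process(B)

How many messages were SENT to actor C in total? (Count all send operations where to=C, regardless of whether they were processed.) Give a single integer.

Answer: 3

Derivation:
After 1 (send(from=C, to=B, msg='bye')): A:[] B:[bye] C:[] D:[]
After 2 (send(from=D, to=C, msg='start')): A:[] B:[bye] C:[start] D:[]
After 3 (send(from=A, to=B, msg='resp')): A:[] B:[bye,resp] C:[start] D:[]
After 4 (send(from=D, to=C, msg='ok')): A:[] B:[bye,resp] C:[start,ok] D:[]
After 5 (send(from=D, to=A, msg='data')): A:[data] B:[bye,resp] C:[start,ok] D:[]
After 6 (send(from=D, to=B, msg='pong')): A:[data] B:[bye,resp,pong] C:[start,ok] D:[]
After 7 (send(from=A, to=C, msg='ack')): A:[data] B:[bye,resp,pong] C:[start,ok,ack] D:[]
After 8 (send(from=D, to=A, msg='hello')): A:[data,hello] B:[bye,resp,pong] C:[start,ok,ack] D:[]
After 9 (send(from=C, to=A, msg='req')): A:[data,hello,req] B:[bye,resp,pong] C:[start,ok,ack] D:[]
After 10 (send(from=A, to=B, msg='stop')): A:[data,hello,req] B:[bye,resp,pong,stop] C:[start,ok,ack] D:[]
After 11 (process(B)): A:[data,hello,req] B:[resp,pong,stop] C:[start,ok,ack] D:[]
After 12 (process(B)): A:[data,hello,req] B:[pong,stop] C:[start,ok,ack] D:[]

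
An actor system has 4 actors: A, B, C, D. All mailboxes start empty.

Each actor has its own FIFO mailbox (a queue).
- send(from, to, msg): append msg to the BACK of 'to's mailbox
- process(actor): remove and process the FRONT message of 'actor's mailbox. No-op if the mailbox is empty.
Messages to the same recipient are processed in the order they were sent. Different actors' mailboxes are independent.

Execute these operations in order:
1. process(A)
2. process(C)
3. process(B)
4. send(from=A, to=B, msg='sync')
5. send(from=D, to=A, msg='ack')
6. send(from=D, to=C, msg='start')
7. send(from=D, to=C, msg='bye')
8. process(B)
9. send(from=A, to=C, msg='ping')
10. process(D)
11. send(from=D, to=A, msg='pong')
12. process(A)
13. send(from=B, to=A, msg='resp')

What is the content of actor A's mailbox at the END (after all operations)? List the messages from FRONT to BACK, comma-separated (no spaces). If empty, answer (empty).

After 1 (process(A)): A:[] B:[] C:[] D:[]
After 2 (process(C)): A:[] B:[] C:[] D:[]
After 3 (process(B)): A:[] B:[] C:[] D:[]
After 4 (send(from=A, to=B, msg='sync')): A:[] B:[sync] C:[] D:[]
After 5 (send(from=D, to=A, msg='ack')): A:[ack] B:[sync] C:[] D:[]
After 6 (send(from=D, to=C, msg='start')): A:[ack] B:[sync] C:[start] D:[]
After 7 (send(from=D, to=C, msg='bye')): A:[ack] B:[sync] C:[start,bye] D:[]
After 8 (process(B)): A:[ack] B:[] C:[start,bye] D:[]
After 9 (send(from=A, to=C, msg='ping')): A:[ack] B:[] C:[start,bye,ping] D:[]
After 10 (process(D)): A:[ack] B:[] C:[start,bye,ping] D:[]
After 11 (send(from=D, to=A, msg='pong')): A:[ack,pong] B:[] C:[start,bye,ping] D:[]
After 12 (process(A)): A:[pong] B:[] C:[start,bye,ping] D:[]
After 13 (send(from=B, to=A, msg='resp')): A:[pong,resp] B:[] C:[start,bye,ping] D:[]

Answer: pong,resp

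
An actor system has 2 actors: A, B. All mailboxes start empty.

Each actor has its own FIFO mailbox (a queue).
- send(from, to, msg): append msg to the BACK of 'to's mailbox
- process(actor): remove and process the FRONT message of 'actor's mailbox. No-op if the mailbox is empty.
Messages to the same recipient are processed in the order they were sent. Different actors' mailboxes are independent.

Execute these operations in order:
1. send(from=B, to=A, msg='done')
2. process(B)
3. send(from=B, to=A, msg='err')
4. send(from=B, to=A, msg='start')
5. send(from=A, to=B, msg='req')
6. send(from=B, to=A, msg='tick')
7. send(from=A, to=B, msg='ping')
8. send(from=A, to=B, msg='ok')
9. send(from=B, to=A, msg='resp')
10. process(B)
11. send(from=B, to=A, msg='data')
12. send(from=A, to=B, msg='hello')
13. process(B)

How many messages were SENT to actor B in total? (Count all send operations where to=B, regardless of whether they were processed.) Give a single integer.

After 1 (send(from=B, to=A, msg='done')): A:[done] B:[]
After 2 (process(B)): A:[done] B:[]
After 3 (send(from=B, to=A, msg='err')): A:[done,err] B:[]
After 4 (send(from=B, to=A, msg='start')): A:[done,err,start] B:[]
After 5 (send(from=A, to=B, msg='req')): A:[done,err,start] B:[req]
After 6 (send(from=B, to=A, msg='tick')): A:[done,err,start,tick] B:[req]
After 7 (send(from=A, to=B, msg='ping')): A:[done,err,start,tick] B:[req,ping]
After 8 (send(from=A, to=B, msg='ok')): A:[done,err,start,tick] B:[req,ping,ok]
After 9 (send(from=B, to=A, msg='resp')): A:[done,err,start,tick,resp] B:[req,ping,ok]
After 10 (process(B)): A:[done,err,start,tick,resp] B:[ping,ok]
After 11 (send(from=B, to=A, msg='data')): A:[done,err,start,tick,resp,data] B:[ping,ok]
After 12 (send(from=A, to=B, msg='hello')): A:[done,err,start,tick,resp,data] B:[ping,ok,hello]
After 13 (process(B)): A:[done,err,start,tick,resp,data] B:[ok,hello]

Answer: 4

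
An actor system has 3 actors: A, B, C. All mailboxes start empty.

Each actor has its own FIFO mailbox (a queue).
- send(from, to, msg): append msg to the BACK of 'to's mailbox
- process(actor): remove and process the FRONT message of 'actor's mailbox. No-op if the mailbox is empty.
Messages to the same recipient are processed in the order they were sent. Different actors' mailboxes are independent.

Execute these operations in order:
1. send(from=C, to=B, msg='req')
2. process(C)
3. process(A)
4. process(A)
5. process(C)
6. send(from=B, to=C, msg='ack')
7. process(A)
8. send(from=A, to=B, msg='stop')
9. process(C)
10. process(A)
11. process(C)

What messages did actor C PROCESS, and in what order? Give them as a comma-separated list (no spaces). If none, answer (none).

Answer: ack

Derivation:
After 1 (send(from=C, to=B, msg='req')): A:[] B:[req] C:[]
After 2 (process(C)): A:[] B:[req] C:[]
After 3 (process(A)): A:[] B:[req] C:[]
After 4 (process(A)): A:[] B:[req] C:[]
After 5 (process(C)): A:[] B:[req] C:[]
After 6 (send(from=B, to=C, msg='ack')): A:[] B:[req] C:[ack]
After 7 (process(A)): A:[] B:[req] C:[ack]
After 8 (send(from=A, to=B, msg='stop')): A:[] B:[req,stop] C:[ack]
After 9 (process(C)): A:[] B:[req,stop] C:[]
After 10 (process(A)): A:[] B:[req,stop] C:[]
After 11 (process(C)): A:[] B:[req,stop] C:[]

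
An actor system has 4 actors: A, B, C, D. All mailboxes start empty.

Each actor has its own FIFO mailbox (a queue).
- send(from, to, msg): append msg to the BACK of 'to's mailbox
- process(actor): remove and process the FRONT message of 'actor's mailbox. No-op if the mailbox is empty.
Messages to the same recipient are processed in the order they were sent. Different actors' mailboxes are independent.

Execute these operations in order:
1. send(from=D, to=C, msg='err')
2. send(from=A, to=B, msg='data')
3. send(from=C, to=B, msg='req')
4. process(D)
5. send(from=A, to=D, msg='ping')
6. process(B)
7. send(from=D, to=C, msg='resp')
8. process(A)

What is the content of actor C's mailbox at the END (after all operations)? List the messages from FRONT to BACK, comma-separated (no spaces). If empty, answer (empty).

Answer: err,resp

Derivation:
After 1 (send(from=D, to=C, msg='err')): A:[] B:[] C:[err] D:[]
After 2 (send(from=A, to=B, msg='data')): A:[] B:[data] C:[err] D:[]
After 3 (send(from=C, to=B, msg='req')): A:[] B:[data,req] C:[err] D:[]
After 4 (process(D)): A:[] B:[data,req] C:[err] D:[]
After 5 (send(from=A, to=D, msg='ping')): A:[] B:[data,req] C:[err] D:[ping]
After 6 (process(B)): A:[] B:[req] C:[err] D:[ping]
After 7 (send(from=D, to=C, msg='resp')): A:[] B:[req] C:[err,resp] D:[ping]
After 8 (process(A)): A:[] B:[req] C:[err,resp] D:[ping]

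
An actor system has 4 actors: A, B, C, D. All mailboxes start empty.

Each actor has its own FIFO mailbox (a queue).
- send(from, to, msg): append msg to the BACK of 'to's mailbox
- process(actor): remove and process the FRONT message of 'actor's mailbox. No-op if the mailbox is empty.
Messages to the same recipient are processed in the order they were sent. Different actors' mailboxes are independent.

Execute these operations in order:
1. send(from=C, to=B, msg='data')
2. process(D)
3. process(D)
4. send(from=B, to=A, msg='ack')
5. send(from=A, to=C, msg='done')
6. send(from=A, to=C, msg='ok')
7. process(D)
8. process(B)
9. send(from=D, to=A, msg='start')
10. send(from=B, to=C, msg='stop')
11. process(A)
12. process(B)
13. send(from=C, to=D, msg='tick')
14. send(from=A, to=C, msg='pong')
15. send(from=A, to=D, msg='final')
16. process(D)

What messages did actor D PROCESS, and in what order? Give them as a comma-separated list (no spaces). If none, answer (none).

After 1 (send(from=C, to=B, msg='data')): A:[] B:[data] C:[] D:[]
After 2 (process(D)): A:[] B:[data] C:[] D:[]
After 3 (process(D)): A:[] B:[data] C:[] D:[]
After 4 (send(from=B, to=A, msg='ack')): A:[ack] B:[data] C:[] D:[]
After 5 (send(from=A, to=C, msg='done')): A:[ack] B:[data] C:[done] D:[]
After 6 (send(from=A, to=C, msg='ok')): A:[ack] B:[data] C:[done,ok] D:[]
After 7 (process(D)): A:[ack] B:[data] C:[done,ok] D:[]
After 8 (process(B)): A:[ack] B:[] C:[done,ok] D:[]
After 9 (send(from=D, to=A, msg='start')): A:[ack,start] B:[] C:[done,ok] D:[]
After 10 (send(from=B, to=C, msg='stop')): A:[ack,start] B:[] C:[done,ok,stop] D:[]
After 11 (process(A)): A:[start] B:[] C:[done,ok,stop] D:[]
After 12 (process(B)): A:[start] B:[] C:[done,ok,stop] D:[]
After 13 (send(from=C, to=D, msg='tick')): A:[start] B:[] C:[done,ok,stop] D:[tick]
After 14 (send(from=A, to=C, msg='pong')): A:[start] B:[] C:[done,ok,stop,pong] D:[tick]
After 15 (send(from=A, to=D, msg='final')): A:[start] B:[] C:[done,ok,stop,pong] D:[tick,final]
After 16 (process(D)): A:[start] B:[] C:[done,ok,stop,pong] D:[final]

Answer: tick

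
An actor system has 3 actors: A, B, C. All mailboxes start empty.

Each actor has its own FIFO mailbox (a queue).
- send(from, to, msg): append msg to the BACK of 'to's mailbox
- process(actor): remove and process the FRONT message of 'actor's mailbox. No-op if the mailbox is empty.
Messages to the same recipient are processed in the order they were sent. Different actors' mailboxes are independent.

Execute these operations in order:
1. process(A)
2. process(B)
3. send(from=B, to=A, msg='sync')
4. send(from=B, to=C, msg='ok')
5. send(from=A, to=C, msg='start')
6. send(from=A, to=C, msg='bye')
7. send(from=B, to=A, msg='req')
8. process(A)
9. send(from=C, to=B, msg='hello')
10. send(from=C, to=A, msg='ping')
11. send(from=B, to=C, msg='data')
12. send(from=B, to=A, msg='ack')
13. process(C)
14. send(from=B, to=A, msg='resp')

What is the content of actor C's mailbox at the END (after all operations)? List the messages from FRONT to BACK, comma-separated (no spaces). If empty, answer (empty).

After 1 (process(A)): A:[] B:[] C:[]
After 2 (process(B)): A:[] B:[] C:[]
After 3 (send(from=B, to=A, msg='sync')): A:[sync] B:[] C:[]
After 4 (send(from=B, to=C, msg='ok')): A:[sync] B:[] C:[ok]
After 5 (send(from=A, to=C, msg='start')): A:[sync] B:[] C:[ok,start]
After 6 (send(from=A, to=C, msg='bye')): A:[sync] B:[] C:[ok,start,bye]
After 7 (send(from=B, to=A, msg='req')): A:[sync,req] B:[] C:[ok,start,bye]
After 8 (process(A)): A:[req] B:[] C:[ok,start,bye]
After 9 (send(from=C, to=B, msg='hello')): A:[req] B:[hello] C:[ok,start,bye]
After 10 (send(from=C, to=A, msg='ping')): A:[req,ping] B:[hello] C:[ok,start,bye]
After 11 (send(from=B, to=C, msg='data')): A:[req,ping] B:[hello] C:[ok,start,bye,data]
After 12 (send(from=B, to=A, msg='ack')): A:[req,ping,ack] B:[hello] C:[ok,start,bye,data]
After 13 (process(C)): A:[req,ping,ack] B:[hello] C:[start,bye,data]
After 14 (send(from=B, to=A, msg='resp')): A:[req,ping,ack,resp] B:[hello] C:[start,bye,data]

Answer: start,bye,data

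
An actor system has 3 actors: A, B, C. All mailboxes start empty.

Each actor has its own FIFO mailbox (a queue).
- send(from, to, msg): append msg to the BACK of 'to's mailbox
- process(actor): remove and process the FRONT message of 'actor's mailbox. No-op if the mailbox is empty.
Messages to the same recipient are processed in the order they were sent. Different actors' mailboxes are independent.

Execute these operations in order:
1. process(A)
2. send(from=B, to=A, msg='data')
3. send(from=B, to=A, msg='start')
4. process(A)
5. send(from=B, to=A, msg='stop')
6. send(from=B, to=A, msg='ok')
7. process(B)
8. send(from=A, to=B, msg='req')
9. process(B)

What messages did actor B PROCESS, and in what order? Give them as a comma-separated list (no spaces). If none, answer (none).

Answer: req

Derivation:
After 1 (process(A)): A:[] B:[] C:[]
After 2 (send(from=B, to=A, msg='data')): A:[data] B:[] C:[]
After 3 (send(from=B, to=A, msg='start')): A:[data,start] B:[] C:[]
After 4 (process(A)): A:[start] B:[] C:[]
After 5 (send(from=B, to=A, msg='stop')): A:[start,stop] B:[] C:[]
After 6 (send(from=B, to=A, msg='ok')): A:[start,stop,ok] B:[] C:[]
After 7 (process(B)): A:[start,stop,ok] B:[] C:[]
After 8 (send(from=A, to=B, msg='req')): A:[start,stop,ok] B:[req] C:[]
After 9 (process(B)): A:[start,stop,ok] B:[] C:[]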